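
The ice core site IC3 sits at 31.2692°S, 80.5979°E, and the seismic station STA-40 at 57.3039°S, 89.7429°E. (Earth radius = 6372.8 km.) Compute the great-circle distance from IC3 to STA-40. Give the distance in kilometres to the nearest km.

Δφ = -26.0347°,  Δλ = 9.1450°
a = sin²(Δφ/2) + cos φ₁ cos φ₂ sin²(Δλ/2) = 0.053670
c = 2·arcsin(√a) = 0.467584 rad = 26.7906°
d = R·c = 6372.8 × 0.467584 = 2979.8 km

2980 km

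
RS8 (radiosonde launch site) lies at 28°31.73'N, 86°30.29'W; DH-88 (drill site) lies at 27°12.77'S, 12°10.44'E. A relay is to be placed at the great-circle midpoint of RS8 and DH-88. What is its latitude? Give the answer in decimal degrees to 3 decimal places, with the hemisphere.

1.010°N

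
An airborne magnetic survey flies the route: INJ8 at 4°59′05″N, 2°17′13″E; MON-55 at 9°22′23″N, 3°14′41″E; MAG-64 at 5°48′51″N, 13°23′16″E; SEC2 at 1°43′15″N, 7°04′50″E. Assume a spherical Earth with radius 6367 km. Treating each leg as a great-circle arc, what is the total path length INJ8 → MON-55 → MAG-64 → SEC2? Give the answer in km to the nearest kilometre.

INJ8: φ = +4.98472°, λ = +2.28694°
MON-55: φ = +9.37306°, λ = +3.24472°
MAG-64: φ = +5.81417°, λ = +13.38778°
SEC2: φ = +1.72083°, λ = +7.08056°
INJ8→MON-55: c = 0.078365 rad, d = 498.95 km
MON-55→MAG-64: c = 0.186114 rad, d = 1184.99 km
MAG-64→SEC2: c = 0.131013 rad, d = 834.16 km
Total = 498.95 + 1184.99 + 834.16 = 2518.10 km

2518 km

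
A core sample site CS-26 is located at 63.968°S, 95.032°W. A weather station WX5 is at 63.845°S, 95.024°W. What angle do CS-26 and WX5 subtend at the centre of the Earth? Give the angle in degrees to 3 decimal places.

Δφ = 0.1230°,  Δλ = 0.0080°
a = sin²(Δφ/2) + cos φ₁ cos φ₂ sin²(Δλ/2) = 0.000001
c = 2·arcsin(√a) = 0.002148 rad = 0.1231°

0.123°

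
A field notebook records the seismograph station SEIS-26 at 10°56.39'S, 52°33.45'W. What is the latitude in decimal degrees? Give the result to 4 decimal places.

10.9398°S

10° + 56.39′/60 = 10 + 0.93983 = 10.9398°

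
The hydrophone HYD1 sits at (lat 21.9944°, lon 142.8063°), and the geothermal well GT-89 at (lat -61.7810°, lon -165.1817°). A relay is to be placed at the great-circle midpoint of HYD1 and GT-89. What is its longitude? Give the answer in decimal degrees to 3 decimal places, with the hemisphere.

159.815°E

Bx = cos φ₂ cos Δλ = 0.291033,  By = cos φ₂ sin Δλ = 0.372666
φₘ = atan2(sin φ₁ + sin φ₂, √((cos φ₁ + Bx)² + By²)) = -21.68653°
λₘ = λ₁ + atan2(By, cos φ₁ + Bx) = 159.81528°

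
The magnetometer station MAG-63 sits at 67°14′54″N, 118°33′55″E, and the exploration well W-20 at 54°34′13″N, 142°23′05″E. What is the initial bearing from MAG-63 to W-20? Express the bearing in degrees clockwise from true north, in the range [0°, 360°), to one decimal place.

126.6°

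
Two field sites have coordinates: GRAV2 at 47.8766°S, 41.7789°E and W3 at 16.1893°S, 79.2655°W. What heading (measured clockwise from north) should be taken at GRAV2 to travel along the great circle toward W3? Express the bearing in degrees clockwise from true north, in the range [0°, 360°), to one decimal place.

236.0°

Δλ = -121.0444°
y = sin Δλ · cos φ₂ = -0.822793
x = cos φ₁ sin φ₂ − sin φ₁ cos φ₂ cos Δλ = -0.554337
θ = atan2(y, x) = -123.9692° → 236.0308° (mod 360°)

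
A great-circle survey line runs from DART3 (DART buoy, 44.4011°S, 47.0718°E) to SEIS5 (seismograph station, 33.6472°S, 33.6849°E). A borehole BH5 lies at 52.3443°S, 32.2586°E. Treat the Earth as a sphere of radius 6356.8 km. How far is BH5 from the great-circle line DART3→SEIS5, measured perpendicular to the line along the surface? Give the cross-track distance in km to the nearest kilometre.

δ₁₃ = central angle DART3→BH5 = 0.219992 rad  (haversine)
θ₁₃ = bearing DART3→BH5 = 225.704°,  θ₁₂ = bearing DART3→SEIS5 = 311.541°
dₓₜ = R·arcsin(sin δ₁₃ · sin(θ₁₃ − θ₁₂)) = 6356.8·arcsin(0.21822·sin(-85.837°)) = -1394.696 km
|dₓₜ| = 1394.696 km

1395 km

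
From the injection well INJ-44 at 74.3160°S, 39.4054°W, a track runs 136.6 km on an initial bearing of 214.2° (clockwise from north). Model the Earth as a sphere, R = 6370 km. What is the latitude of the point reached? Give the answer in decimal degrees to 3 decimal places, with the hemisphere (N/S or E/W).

75.316°S

δ = d/R = 136.6/6370 = 0.021444 rad
φ₂ = arcsin(sin φ₁ cos δ + cos φ₁ sin δ cos θ)
   = arcsin(-0.96277·0.99977 + 0.27033·0.02144·-0.82708) = -75.31636°
λ₂ = λ₁ + atan2(sin θ sin δ cos φ₁, cos δ − sin φ₁ sin φ₂) = -42.13073°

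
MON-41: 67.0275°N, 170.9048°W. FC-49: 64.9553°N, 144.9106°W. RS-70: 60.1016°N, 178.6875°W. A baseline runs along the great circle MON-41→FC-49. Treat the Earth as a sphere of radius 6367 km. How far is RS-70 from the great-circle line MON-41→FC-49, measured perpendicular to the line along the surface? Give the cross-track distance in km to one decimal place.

δ₁₃ = central angle MON-41→RS-70 = 0.134929 rad  (haversine)
θ₁₃ = bearing MON-41→RS-70 = 210.118°,  θ₁₂ = bearing MON-41→FC-49 = 88.991°
dₓₜ = R·arcsin(sin δ₁₃ · sin(θ₁₃ − θ₁₂)) = 6367·arcsin(0.13452·sin(121.128°)) = 734.797 km
|dₓₜ| = 734.797 km

734.8 km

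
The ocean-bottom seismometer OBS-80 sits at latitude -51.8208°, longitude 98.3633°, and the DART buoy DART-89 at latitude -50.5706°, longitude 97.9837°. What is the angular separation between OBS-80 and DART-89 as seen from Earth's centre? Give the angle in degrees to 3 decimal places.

1.273°

Δφ = 1.2502°,  Δλ = -0.3796°
a = sin²(Δφ/2) + cos φ₁ cos φ₂ sin²(Δλ/2) = 0.000123
c = 2·arcsin(√a) = 0.022211 rad = 1.2726°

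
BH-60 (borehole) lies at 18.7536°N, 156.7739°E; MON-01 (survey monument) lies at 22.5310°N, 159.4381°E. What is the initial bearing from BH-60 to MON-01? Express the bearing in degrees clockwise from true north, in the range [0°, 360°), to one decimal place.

33.0°

Δλ = 2.6642°
y = sin Δλ · cos φ₂ = 0.042934
x = cos φ₁ sin φ₂ − sin φ₁ cos φ₂ cos Δλ = 0.066201
θ = atan2(y, x) = 32.9652° → 32.9652° (mod 360°)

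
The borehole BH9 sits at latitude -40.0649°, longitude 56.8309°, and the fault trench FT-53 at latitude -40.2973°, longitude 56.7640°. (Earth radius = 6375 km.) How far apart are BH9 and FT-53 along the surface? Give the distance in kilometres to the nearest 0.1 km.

26.5 km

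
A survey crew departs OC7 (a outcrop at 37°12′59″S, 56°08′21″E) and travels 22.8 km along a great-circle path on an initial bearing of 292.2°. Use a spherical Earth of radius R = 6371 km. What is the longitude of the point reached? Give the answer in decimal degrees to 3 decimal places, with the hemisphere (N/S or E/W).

55.901°E

OC7: φ = -37.21639°, λ = +56.13917°
δ = d/R = 22.8/6371 = 0.003579 rad
φ₂ = arcsin(sin φ₁ cos δ + cos φ₁ sin δ cos θ)
   = arcsin(-0.60483·0.99999 + 0.79636·0.00358·0.37784) = -37.13868°
λ₂ = λ₁ + atan2(sin θ sin δ cos φ₁, cos δ − sin φ₁ sin φ₂) = 55.90102°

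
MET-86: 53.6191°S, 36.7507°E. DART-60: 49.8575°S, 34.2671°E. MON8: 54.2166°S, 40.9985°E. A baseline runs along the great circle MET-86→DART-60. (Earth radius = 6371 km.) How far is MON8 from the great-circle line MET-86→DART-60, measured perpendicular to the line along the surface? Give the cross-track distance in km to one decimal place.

224.2 km

δ₁₃ = central angle MET-86→MON8 = 0.044884 rad  (haversine)
θ₁₃ = bearing MET-86→MON8 = 105.143°,  θ₁₂ = bearing MET-86→DART-60 = 336.780°
dₓₜ = R·arcsin(sin δ₁₃ · sin(θ₁₃ − θ₁₂)) = 6371·arcsin(0.04487·sin(-231.636°)) = 224.184 km
|dₓₜ| = 224.184 km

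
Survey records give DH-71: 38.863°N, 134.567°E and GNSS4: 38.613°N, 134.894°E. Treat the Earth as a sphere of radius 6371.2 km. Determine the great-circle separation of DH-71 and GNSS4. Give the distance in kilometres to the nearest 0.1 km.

39.7 km

Δφ = -0.2500°,  Δλ = 0.3270°
a = sin²(Δφ/2) + cos φ₁ cos φ₂ sin²(Δλ/2) = 0.000010
c = 2·arcsin(√a) = 0.006233 rad = 0.3572°
d = R·c = 6371.2 × 0.006233 = 39.7 km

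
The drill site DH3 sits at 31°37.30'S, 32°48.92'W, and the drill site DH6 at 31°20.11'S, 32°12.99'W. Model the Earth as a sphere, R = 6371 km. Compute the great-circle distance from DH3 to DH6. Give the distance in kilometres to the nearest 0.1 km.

65.1 km

DH3: φ = -31.62167°, λ = -32.81533°
DH6: φ = -31.33517°, λ = -32.21650°
Δφ = 0.2865°,  Δλ = 0.5988°
a = sin²(Δφ/2) + cos φ₁ cos φ₂ sin²(Δλ/2) = 0.000026
c = 2·arcsin(√a) = 0.010220 rad = 0.5856°
d = R·c = 6371 × 0.010220 = 65.1 km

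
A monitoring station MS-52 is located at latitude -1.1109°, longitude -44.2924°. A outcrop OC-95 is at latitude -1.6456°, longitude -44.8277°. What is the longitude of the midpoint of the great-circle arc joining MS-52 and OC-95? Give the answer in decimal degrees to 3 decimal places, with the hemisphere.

Bx = cos φ₂ cos Δλ = 0.999544,  By = cos φ₂ sin Δλ = -0.009339
φₘ = atan2(sin φ₁ + sin φ₂, √((cos φ₁ + Bx)² + By²)) = -1.37827°
λₘ = λ₁ + atan2(By, cos φ₁ + Bx) = -44.56002°

44.560°W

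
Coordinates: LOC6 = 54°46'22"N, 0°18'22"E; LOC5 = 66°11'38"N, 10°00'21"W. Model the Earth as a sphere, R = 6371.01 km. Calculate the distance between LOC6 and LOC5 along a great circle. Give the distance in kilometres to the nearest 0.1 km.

1385.8 km

LOC6: φ = +54.77278°, λ = +0.30611°
LOC5: φ = +66.19389°, λ = -10.00583°
Δφ = 11.4211°,  Δλ = -10.3119°
a = sin²(Δφ/2) + cos φ₁ cos φ₂ sin²(Δλ/2) = 0.011781
c = 2·arcsin(√a) = 0.217511 rad = 12.4625°
d = R·c = 6371.01 × 0.217511 = 1385.8 km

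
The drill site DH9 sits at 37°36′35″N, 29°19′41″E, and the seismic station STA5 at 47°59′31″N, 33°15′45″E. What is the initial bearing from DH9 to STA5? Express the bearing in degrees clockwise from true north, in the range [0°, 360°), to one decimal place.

DH9: φ = +37.60972°, λ = +29.32806°
STA5: φ = +47.99194°, λ = +33.26250°
Δλ = 3.9344°
y = sin Δλ · cos φ₂ = 0.045920
x = cos φ₁ sin φ₂ − sin φ₁ cos φ₂ cos Δλ = 0.181177
θ = atan2(y, x) = 14.2223° → 14.2223° (mod 360°)

14.2°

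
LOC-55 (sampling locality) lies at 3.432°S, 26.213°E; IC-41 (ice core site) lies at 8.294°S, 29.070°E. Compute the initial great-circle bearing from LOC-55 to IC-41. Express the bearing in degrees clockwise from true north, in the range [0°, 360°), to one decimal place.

Δλ = 2.8570°
y = sin Δλ · cos φ₂ = 0.049322
x = cos φ₁ sin φ₂ − sin φ₁ cos φ₂ cos Δλ = -0.084830
θ = atan2(y, x) = 149.8252° → 149.8252° (mod 360°)

149.8°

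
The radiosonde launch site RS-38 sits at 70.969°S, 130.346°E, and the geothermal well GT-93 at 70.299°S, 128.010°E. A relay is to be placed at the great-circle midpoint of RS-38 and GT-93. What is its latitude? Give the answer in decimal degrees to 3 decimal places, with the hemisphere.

70.638°S

Bx = cos φ₂ cos Δλ = 0.336832,  By = cos φ₂ sin Δλ = -0.013741
φₘ = atan2(sin φ₁ + sin φ₂, √((cos φ₁ + Bx)² + By²)) = -70.63772°
λₘ = λ₁ + atan2(By, cos φ₁ + Bx) = 129.15857°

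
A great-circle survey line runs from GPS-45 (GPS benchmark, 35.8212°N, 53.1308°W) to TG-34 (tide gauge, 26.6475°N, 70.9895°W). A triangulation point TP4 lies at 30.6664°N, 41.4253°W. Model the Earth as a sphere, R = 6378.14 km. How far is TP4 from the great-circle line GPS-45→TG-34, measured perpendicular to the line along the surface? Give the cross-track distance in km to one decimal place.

947.7 km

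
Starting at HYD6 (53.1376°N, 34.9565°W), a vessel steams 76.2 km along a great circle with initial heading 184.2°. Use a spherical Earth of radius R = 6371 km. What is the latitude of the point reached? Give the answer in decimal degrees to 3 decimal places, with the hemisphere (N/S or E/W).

52.454°N

δ = d/R = 76.2/6371 = 0.011960 rad
φ₂ = arcsin(sin φ₁ cos δ + cos φ₁ sin δ cos θ)
   = arcsin(0.80008·0.99993 + 0.59990·0.01196·-0.99731) = 52.45413°
λ₂ = λ₁ + atan2(sin θ sin δ cos φ₁, cos δ − sin φ₁ sin φ₂) = -35.03886°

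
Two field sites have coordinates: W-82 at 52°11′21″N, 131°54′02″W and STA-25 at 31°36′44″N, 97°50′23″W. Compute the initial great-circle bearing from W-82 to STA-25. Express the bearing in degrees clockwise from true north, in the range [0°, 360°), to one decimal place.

W-82: φ = +52.18917°, λ = -131.90056°
STA-25: φ = +31.61222°, λ = -97.83972°
Δλ = 34.0608°
y = sin Δλ · cos φ₂ = 0.476966
x = cos φ₁ sin φ₂ − sin φ₁ cos φ₂ cos Δλ = -0.236040
θ = atan2(y, x) = 116.3298° → 116.3298° (mod 360°)

116.3°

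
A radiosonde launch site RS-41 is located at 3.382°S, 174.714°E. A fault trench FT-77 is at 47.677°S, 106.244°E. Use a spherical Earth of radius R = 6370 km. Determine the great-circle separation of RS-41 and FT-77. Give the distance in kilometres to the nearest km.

8130 km

Δφ = -44.2950°,  Δλ = -68.4700°
a = sin²(Δφ/2) + cos φ₁ cos φ₂ sin²(Δλ/2) = 0.354858
c = 2·arcsin(√a) = 1.276273 rad = 73.1251°
d = R·c = 6370 × 1.276273 = 8129.9 km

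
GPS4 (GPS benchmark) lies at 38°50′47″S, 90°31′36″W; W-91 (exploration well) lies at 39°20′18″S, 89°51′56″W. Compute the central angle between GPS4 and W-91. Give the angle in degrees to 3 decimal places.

GPS4: φ = -38.84639°, λ = -90.52667°
W-91: φ = -39.33833°, λ = -89.86556°
Δφ = -0.4919°,  Δλ = 0.6611°
a = sin²(Δφ/2) + cos φ₁ cos φ₂ sin²(Δλ/2) = 0.000038
c = 2·arcsin(√a) = 0.012406 rad = 0.7108°

0.711°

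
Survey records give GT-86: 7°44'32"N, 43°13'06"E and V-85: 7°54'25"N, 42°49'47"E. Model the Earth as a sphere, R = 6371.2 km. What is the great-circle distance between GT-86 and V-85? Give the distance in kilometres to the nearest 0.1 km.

46.6 km

GT-86: φ = +7.74222°, λ = +43.21833°
V-85: φ = +7.90694°, λ = +42.82972°
Δφ = 0.1647°,  Δλ = -0.3886°
a = sin²(Δφ/2) + cos φ₁ cos φ₂ sin²(Δλ/2) = 0.000013
c = 2·arcsin(√a) = 0.007309 rad = 0.4188°
d = R·c = 6371.2 × 0.007309 = 46.6 km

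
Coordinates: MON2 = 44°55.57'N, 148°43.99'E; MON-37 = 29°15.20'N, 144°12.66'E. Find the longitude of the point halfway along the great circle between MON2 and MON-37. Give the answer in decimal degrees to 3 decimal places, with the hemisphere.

146.237°E

MON2: φ = +44.92617°, λ = +148.73317°
MON-37: φ = +29.25333°, λ = +144.21100°
Bx = cos φ₂ cos Δλ = 0.869752,  By = cos φ₂ sin Δλ = -0.068790
φₘ = atan2(sin φ₁ + sin φ₂, √((cos φ₁ + Bx)² + By²)) = 37.11099°
λₘ = λ₁ + atan2(By, cos φ₁ + Bx) = 146.23670°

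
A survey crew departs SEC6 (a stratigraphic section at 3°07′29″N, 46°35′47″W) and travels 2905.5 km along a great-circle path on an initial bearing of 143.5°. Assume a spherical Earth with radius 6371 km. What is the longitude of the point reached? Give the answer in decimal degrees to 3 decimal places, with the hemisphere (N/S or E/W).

SEC6: φ = +3.12472°, λ = -46.59639°
δ = d/R = 2905.5/6371 = 0.456051 rad
φ₂ = arcsin(sin φ₁ cos δ + cos φ₁ sin δ cos θ)
   = arcsin(0.05451·0.89780 + 0.99851·0.44041·-0.80386) = -17.73159°
λ₂ = λ₁ + atan2(sin θ sin δ cos φ₁, cos δ − sin φ₁ sin φ₂) = -30.63264°

30.633°W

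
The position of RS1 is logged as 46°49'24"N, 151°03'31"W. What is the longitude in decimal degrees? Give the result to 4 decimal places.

151.0586°W

151° + 3′/60 + 31″/3600 = 151 + 0.05000 + 0.00861 = 151.0586°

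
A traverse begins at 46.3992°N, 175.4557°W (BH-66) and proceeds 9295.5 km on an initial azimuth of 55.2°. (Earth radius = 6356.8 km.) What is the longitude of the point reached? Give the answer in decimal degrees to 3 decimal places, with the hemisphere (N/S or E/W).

63.073°W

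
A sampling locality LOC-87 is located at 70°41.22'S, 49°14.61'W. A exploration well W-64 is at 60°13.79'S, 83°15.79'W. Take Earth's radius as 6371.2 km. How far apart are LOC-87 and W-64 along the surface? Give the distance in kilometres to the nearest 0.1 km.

LOC-87: φ = -70.68700°, λ = -49.24350°
W-64: φ = -60.22983°, λ = -83.26317°
Δφ = 10.4572°,  Δλ = -34.0197°
a = sin²(Δφ/2) + cos φ₁ cos φ₂ sin²(Δλ/2) = 0.022358
c = 2·arcsin(√a) = 0.300174 rad = 17.1987°
d = R·c = 6371.2 × 0.300174 = 1912.5 km

1912.5 km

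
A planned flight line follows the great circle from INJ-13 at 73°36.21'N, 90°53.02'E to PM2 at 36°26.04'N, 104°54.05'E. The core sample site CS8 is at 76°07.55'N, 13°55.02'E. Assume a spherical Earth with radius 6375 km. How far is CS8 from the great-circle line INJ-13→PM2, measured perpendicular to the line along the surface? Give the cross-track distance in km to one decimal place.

965.5 km

INJ-13: φ = +73.60350°, λ = +90.88367°
PM2: φ = +36.43400°, λ = +104.90083°
CS8: φ = +76.12583°, λ = +13.91700°
δ₁₃ = central angle INJ-13→CS8 = 0.328252 rad  (haversine)
θ₁₃ = bearing INJ-13→CS8 = 313.562°,  θ₁₂ = bearing INJ-13→PM2 = 161.464°
dₓₜ = R·arcsin(sin δ₁₃ · sin(θ₁₃ − θ₁₂)) = 6375·arcsin(0.32239·sin(152.098°)) = 965.461 km
|dₓₜ| = 965.461 km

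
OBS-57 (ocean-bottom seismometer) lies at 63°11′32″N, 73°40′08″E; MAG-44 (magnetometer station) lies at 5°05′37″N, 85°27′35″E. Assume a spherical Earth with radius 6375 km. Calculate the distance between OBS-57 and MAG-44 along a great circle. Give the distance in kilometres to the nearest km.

OBS-57: φ = +63.19222°, λ = +73.66889°
MAG-44: φ = +5.09361°, λ = +85.45972°
Δφ = -58.0986°,  Δλ = 11.7908°
a = sin²(Δφ/2) + cos φ₁ cos φ₂ sin²(Δλ/2) = 0.240510
c = 2·arcsin(√a) = 1.025139 rad = 58.7361°
d = R·c = 6375 × 1.025139 = 6535.3 km

6535 km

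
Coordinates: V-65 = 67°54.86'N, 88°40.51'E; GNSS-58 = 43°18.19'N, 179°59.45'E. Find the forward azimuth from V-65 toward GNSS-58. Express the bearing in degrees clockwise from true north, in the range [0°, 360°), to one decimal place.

V-65: φ = +67.91433°, λ = +88.67517°
GNSS-58: φ = +43.30317°, λ = +179.99083°
Δλ = 91.3157°
y = sin Δλ · cos φ₂ = 0.727543
x = cos φ₁ sin φ₂ − sin φ₁ cos φ₂ cos Δλ = 0.273361
θ = atan2(y, x) = 69.4072° → 69.4072° (mod 360°)

69.4°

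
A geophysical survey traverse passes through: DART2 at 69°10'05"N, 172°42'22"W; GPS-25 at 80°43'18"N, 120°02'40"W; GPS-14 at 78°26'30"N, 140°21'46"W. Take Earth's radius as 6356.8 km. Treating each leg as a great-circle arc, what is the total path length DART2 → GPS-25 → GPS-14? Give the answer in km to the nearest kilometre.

2343 km

DART2: φ = +69.16806°, λ = -172.70611°
GPS-25: φ = +80.72167°, λ = -120.04444°
GPS-14: φ = +78.44167°, λ = -140.36278°
DART2→GPS-25: c = 0.293710 rad, d = 1867.06 km
GPS-25→GPS-14: c = 0.074874 rad, d = 475.96 km
Total = 1867.06 + 475.96 = 2343.02 km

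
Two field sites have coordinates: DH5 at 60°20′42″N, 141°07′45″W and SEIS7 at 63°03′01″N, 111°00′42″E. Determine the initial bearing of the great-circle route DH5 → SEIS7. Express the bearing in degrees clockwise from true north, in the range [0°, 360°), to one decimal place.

322.5°

DH5: φ = +60.34500°, λ = -141.12917°
SEIS7: φ = +63.05028°, λ = +111.01167°
Δλ = -107.8592°
y = sin Δλ · cos φ₂ = -0.431370
x = cos φ₁ sin φ₂ − sin φ₁ cos φ₂ cos Δλ = 0.561830
θ = atan2(y, x) = -37.5168° → 322.4832° (mod 360°)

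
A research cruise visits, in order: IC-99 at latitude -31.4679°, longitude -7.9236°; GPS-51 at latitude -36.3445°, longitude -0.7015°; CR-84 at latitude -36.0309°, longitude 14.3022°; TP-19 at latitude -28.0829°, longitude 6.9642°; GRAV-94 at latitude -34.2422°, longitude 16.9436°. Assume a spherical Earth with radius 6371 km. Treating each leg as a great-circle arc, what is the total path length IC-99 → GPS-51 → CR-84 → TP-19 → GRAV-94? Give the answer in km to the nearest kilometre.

4495 km

IC-99→GPS-51: c = 0.134790 rad, d = 858.75 km
GPS-51→CR-84: c = 0.211206 rad, d = 1345.59 km
CR-84→TP-19: c = 0.176008 rad, d = 1121.35 km
TP-19→GRAV-94: c = 0.183601 rad, d = 1169.72 km
Total = 858.75 + 1345.59 + 1121.35 + 1169.72 = 4495.41 km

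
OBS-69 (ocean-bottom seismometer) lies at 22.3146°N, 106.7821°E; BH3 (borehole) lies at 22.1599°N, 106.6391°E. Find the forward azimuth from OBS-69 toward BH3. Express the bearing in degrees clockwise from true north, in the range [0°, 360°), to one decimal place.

Δλ = -0.1430°
y = sin Δλ · cos φ₂ = -0.002311
x = cos φ₁ sin φ₂ − sin φ₁ cos φ₂ cos Δλ = -0.002699
θ = atan2(y, x) = -139.4220° → 220.5780° (mod 360°)

220.6°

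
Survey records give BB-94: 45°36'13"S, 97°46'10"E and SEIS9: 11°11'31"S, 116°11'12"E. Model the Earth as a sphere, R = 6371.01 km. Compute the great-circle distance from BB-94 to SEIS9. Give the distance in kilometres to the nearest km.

BB-94: φ = -45.60361°, λ = +97.76944°
SEIS9: φ = -11.19194°, λ = +116.18667°
Δφ = 34.4117°,  Δλ = 18.4172°
a = sin²(Δφ/2) + cos φ₁ cos φ₂ sin²(Δλ/2) = 0.105077
c = 2·arcsin(√a) = 0.660238 rad = 37.8289°
d = R·c = 6371.01 × 0.660238 = 4206.4 km

4206 km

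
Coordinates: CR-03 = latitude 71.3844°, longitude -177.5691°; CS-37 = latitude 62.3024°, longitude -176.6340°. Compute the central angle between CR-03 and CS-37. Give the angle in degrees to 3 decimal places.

9.089°

Δφ = -9.0820°,  Δλ = 0.9351°
a = sin²(Δφ/2) + cos φ₁ cos φ₂ sin²(Δλ/2) = 0.006278
c = 2·arcsin(√a) = 0.158636 rad = 9.0892°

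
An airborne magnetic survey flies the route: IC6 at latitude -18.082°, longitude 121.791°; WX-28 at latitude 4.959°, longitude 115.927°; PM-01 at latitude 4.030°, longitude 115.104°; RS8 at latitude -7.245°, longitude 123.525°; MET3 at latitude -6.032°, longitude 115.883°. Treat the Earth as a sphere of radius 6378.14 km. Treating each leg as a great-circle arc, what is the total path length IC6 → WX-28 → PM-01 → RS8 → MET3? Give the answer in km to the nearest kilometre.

IC6→WX-28: c = 0.414620 rad, d = 2644.51 km
WX-28→PM-01: c = 0.021632 rad, d = 137.97 km
PM-01→RS8: c = 0.245437 rad, d = 1565.43 km
RS8→MET3: c = 0.134161 rad, d = 855.70 km
Total = 2644.51 + 137.97 + 1565.43 + 855.70 = 5203.61 km

5204 km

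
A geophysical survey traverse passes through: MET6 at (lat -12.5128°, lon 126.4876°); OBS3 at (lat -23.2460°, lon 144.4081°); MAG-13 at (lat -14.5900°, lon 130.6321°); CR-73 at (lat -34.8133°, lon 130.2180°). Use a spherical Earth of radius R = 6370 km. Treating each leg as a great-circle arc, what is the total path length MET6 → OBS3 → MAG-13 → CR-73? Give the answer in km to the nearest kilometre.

MET6→OBS3: c = 0.351124 rad, d = 2236.66 km
OBS3→MAG-13: c = 0.272759 rad, d = 1737.47 km
MAG-13→CR-73: c = 0.353023 rad, d = 2248.76 km
Total = 2236.66 + 1737.47 + 2248.76 = 6222.89 km

6223 km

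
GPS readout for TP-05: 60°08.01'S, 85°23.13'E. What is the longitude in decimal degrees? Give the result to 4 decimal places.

85.3855°E

85° + 23.13′/60 = 85 + 0.38550 = 85.3855°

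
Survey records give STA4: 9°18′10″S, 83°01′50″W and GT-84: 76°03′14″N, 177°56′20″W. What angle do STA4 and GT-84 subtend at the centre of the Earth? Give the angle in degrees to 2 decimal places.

STA4: φ = -9.30278°, λ = -83.03056°
GT-84: φ = +76.05389°, λ = -177.93889°
Δφ = 85.3567°,  Δλ = -94.9083°
a = sin²(Δφ/2) + cos φ₁ cos φ₂ sin²(Δλ/2) = 0.588618
c = 2·arcsin(√a) = 1.748974 rad = 100.2088°

100.21°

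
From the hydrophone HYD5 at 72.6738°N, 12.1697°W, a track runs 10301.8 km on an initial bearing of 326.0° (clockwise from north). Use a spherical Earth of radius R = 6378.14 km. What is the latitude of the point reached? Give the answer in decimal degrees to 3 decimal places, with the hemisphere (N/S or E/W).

11.789°N

δ = d/R = 10301.8/6378.14 = 1.615173 rad
φ₂ = arcsin(sin φ₁ cos δ + cos φ₁ sin δ cos θ)
   = arcsin(0.95462·-0.04436 + 0.29781·0.99902·0.82904) = 11.78879°
λ₂ = λ₁ + atan2(sin θ sin δ cos φ₁, cos δ − sin φ₁ sin φ₂) = -157.37208°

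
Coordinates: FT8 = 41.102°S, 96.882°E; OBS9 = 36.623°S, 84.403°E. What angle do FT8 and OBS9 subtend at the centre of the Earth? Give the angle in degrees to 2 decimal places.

10.69°

Δφ = 4.4790°,  Δλ = -12.4790°
a = sin²(Δφ/2) + cos φ₁ cos φ₂ sin²(Δλ/2) = 0.008671
c = 2·arcsin(√a) = 0.186505 rad = 10.6859°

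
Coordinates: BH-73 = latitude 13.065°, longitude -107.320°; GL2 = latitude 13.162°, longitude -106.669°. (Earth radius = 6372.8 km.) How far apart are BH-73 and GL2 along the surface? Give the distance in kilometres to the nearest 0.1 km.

71.3 km

Δφ = 0.0970°,  Δλ = 0.6510°
a = sin²(Δφ/2) + cos φ₁ cos φ₂ sin²(Δλ/2) = 0.000031
c = 2·arcsin(√a) = 0.011195 rad = 0.6414°
d = R·c = 6372.8 × 0.011195 = 71.3 km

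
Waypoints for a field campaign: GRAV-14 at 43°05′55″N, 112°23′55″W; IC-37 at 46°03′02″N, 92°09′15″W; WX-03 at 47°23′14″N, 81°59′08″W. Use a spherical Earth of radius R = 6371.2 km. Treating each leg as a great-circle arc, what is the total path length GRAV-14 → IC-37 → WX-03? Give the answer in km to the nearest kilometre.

2421 km

GRAV-14: φ = +43.09861°, λ = -112.39861°
IC-37: φ = +46.05056°, λ = -92.15417°
WX-03: φ = +47.38722°, λ = -81.98556°
GRAV-14→IC-37: c = 0.256169 rad, d = 1632.10 km
IC-37→WX-03: c = 0.123795 rad, d = 788.72 km
Total = 1632.10 + 788.72 = 2420.82 km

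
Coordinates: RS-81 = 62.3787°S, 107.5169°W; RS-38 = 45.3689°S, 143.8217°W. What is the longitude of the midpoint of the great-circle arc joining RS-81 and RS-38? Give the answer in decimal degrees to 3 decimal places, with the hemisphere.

129.512°W

Bx = cos φ₂ cos Δλ = 0.566162,  By = cos φ₂ sin Δλ = -0.415960
φₘ = atan2(sin φ₁ + sin φ₂, √((cos φ₁ + Bx)² + By²)) = -55.19494°
λₘ = λ₁ + atan2(By, cos φ₁ + Bx) = -129.51207°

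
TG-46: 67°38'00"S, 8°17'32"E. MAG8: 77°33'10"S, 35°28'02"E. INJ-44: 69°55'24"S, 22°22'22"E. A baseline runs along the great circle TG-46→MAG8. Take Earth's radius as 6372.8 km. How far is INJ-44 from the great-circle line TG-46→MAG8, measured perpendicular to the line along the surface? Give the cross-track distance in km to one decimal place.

332.3 km

TG-46: φ = -67.63333°, λ = +8.29222°
MAG8: φ = -77.55278°, λ = +35.46722°
INJ-44: φ = -69.92333°, λ = +22.37278°
δ₁₃ = central angle TG-46→INJ-44 = 0.097233 rad  (haversine)
θ₁₃ = bearing TG-46→INJ-44 = 120.653°,  θ₁₂ = bearing TG-46→MAG8 = 153.128°
dₓₜ = R·arcsin(sin δ₁₃ · sin(θ₁₃ − θ₁₂)) = 6372.8·arcsin(0.09708·sin(-32.474°)) = -332.326 km
|dₓₜ| = 332.326 km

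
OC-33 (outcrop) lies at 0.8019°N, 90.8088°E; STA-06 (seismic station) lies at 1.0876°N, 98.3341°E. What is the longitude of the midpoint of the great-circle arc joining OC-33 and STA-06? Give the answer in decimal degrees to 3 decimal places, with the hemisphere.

Bx = cos φ₂ cos Δλ = 0.991209,  By = cos φ₂ sin Δλ = 0.130940
φₘ = atan2(sin φ₁ + sin φ₂, √((cos φ₁ + Bx)² + By²)) = 0.94679°
λₘ = λ₁ + atan2(By, cos φ₁ + Bx) = 94.57130°

94.571°E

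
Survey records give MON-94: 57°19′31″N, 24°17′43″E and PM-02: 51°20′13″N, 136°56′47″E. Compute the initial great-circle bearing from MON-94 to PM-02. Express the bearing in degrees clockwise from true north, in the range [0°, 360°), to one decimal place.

MON-94: φ = +57.32528°, λ = +24.29528°
PM-02: φ = +51.33694°, λ = +136.94639°
Δλ = 112.6511°
y = sin Δλ · cos φ₂ = 0.576551
x = cos φ₁ sin φ₂ − sin φ₁ cos φ₂ cos Δλ = 0.624072
θ = atan2(y, x) = 42.7334° → 42.7334° (mod 360°)

42.7°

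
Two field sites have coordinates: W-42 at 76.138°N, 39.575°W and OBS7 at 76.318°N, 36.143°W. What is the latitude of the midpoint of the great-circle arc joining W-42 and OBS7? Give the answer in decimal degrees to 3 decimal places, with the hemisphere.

Bx = cos φ₂ cos Δλ = 0.236109,  By = cos φ₂ sin Δλ = 0.014160
φₘ = atan2(sin φ₁ + sin φ₂, √((cos φ₁ + Bx)² + By²)) = 76.23394°
λₘ = λ₁ + atan2(By, cos φ₁ + Bx) = -37.87000°

76.234°N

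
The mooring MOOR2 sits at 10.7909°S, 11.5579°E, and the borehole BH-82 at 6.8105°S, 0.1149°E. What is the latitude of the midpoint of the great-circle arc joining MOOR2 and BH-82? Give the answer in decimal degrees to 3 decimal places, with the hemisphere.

8.844°S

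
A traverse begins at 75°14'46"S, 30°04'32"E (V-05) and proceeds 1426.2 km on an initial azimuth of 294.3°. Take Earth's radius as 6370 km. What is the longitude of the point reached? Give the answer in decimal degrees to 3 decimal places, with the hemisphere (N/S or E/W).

0.933°W

V-05: φ = -75.24611°, λ = +30.07556°
δ = d/R = 1426.2/6370 = 0.223893 rad
φ₂ = arcsin(sin φ₁ cos δ + cos φ₁ sin δ cos θ)
   = arcsin(-0.96703·0.97504 + 0.25467·0.22203·0.41151) = -66.87113°
λ₂ = λ₁ + atan2(sin θ sin δ cos φ₁, cos δ − sin φ₁ sin φ₂) = -0.93283°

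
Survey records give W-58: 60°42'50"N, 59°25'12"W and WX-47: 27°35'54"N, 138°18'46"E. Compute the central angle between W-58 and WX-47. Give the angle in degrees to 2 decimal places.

90.51°

W-58: φ = +60.71389°, λ = -59.42000°
WX-47: φ = +27.59833°, λ = +138.31278°
Δφ = -33.1156°,  Δλ = -162.2672°
a = sin²(Δφ/2) + cos φ₁ cos φ₂ sin²(Δλ/2) = 0.504428
c = 2·arcsin(√a) = 1.579652 rad = 90.5074°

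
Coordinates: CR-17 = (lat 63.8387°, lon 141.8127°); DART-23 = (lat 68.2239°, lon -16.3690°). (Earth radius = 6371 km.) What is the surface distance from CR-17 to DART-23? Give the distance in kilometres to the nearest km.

Δφ = 4.3852°,  Δλ = -158.1817°
a = sin²(Δφ/2) + cos φ₁ cos φ₂ sin²(Δλ/2) = 0.159171
c = 2·arcsin(√a) = 0.820769 rad = 47.0266°
d = R·c = 6371 × 0.820769 = 5229.1 km

5229 km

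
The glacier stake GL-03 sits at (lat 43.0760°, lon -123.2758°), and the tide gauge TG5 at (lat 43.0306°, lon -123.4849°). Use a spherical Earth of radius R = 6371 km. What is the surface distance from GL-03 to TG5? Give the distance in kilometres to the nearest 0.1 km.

Δφ = -0.0454°,  Δλ = -0.2091°
a = sin²(Δφ/2) + cos φ₁ cos φ₂ sin²(Δλ/2) = 0.000002
c = 2·arcsin(√a) = 0.002782 rad = 0.1594°
d = R·c = 6371 × 0.002782 = 17.7 km

17.7 km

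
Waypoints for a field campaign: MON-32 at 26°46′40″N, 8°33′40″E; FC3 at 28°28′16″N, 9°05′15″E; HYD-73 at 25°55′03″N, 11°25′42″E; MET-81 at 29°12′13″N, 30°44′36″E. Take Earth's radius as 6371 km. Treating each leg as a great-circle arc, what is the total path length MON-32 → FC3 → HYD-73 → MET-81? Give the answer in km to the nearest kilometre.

MON-32: φ = +26.77778°, λ = +8.56111°
FC3: φ = +28.47111°, λ = +9.08750°
HYD-73: φ = +25.91750°, λ = +11.42833°
MET-81: φ = +29.20361°, λ = +30.74333°
MON-32→FC3: c = 0.030655 rad, d = 195.30 km
FC3→HYD-73: c = 0.057502 rad, d = 366.35 km
HYD-73→MET-81: c = 0.303936 rad, d = 1936.38 km
Total = 195.30 + 366.35 + 1936.38 = 2498.02 km

2498 km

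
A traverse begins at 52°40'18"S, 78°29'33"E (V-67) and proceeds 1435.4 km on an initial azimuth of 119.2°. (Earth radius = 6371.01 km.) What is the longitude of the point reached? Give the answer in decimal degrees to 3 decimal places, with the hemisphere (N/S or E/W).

99.630°E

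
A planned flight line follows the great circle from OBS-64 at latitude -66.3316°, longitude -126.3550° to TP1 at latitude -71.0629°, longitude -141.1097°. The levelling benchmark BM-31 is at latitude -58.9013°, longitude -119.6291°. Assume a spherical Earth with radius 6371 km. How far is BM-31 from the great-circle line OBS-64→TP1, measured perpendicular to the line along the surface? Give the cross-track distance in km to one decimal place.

248.8 km

δ₁₃ = central angle OBS-64→BM-31 = 0.140287 rad  (haversine)
θ₁₃ = bearing OBS-64→BM-31 = 25.635°,  θ₁₂ = bearing OBS-64→TP1 = 221.848°
dₓₜ = R·arcsin(sin δ₁₃ · sin(θ₁₃ − θ₁₂)) = 6371·arcsin(0.13983·sin(-196.214°)) = 248.802 km
|dₓₜ| = 248.802 km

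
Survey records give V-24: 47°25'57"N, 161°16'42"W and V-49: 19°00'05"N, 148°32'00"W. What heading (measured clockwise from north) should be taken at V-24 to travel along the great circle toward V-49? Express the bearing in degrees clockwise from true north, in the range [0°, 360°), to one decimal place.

155.6°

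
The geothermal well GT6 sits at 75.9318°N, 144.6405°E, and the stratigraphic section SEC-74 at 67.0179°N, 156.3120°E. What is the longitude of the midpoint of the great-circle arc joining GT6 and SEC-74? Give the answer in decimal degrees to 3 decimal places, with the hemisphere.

Bx = cos φ₂ cos Δλ = 0.382371,  By = cos φ₂ sin Δλ = 0.078987
φₘ = atan2(sin φ₁ + sin φ₂, √((cos φ₁ + Bx)² + By²)) = 71.55949°
λₘ = λ₁ + atan2(By, cos φ₁ + Bx) = 151.83820°

151.838°E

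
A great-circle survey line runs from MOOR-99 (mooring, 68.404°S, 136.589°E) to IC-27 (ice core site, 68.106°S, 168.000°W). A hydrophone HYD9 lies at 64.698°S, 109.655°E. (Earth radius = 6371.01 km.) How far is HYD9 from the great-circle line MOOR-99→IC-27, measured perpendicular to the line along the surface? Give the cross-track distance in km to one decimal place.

δ₁₃ = central angle MOOR-99→HYD9 = 0.196039 rad  (haversine)
θ₁₃ = bearing MOOR-99→HYD9 = 276.346°,  θ₁₂ = bearing MOOR-99→IC-27 = 115.236°
dₓₜ = R·arcsin(sin δ₁₃ · sin(θ₁₃ − θ₁₂)) = 6371.01·arcsin(0.19479·sin(161.111°)) = 402.024 km
|dₓₜ| = 402.024 km

402.0 km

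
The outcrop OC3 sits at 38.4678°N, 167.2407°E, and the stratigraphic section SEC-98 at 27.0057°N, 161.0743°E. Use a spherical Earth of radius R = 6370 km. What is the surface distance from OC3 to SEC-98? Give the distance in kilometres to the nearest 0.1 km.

Δφ = -11.4621°,  Δλ = -6.1664°
a = sin²(Δφ/2) + cos φ₁ cos φ₂ sin²(Δλ/2) = 0.011990
c = 2·arcsin(√a) = 0.219437 rad = 12.5728°
d = R·c = 6370 × 0.219437 = 1397.8 km

1397.8 km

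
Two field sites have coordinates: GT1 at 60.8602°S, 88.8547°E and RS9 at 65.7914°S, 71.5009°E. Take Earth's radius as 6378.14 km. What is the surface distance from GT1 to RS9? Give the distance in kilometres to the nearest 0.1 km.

Δφ = -4.9312°,  Δλ = -17.3538°
a = sin²(Δφ/2) + cos φ₁ cos φ₂ sin²(Δλ/2) = 0.006395
c = 2·arcsin(√a) = 0.160111 rad = 9.1737°
d = R·c = 6378.14 × 0.160111 = 1021.2 km

1021.2 km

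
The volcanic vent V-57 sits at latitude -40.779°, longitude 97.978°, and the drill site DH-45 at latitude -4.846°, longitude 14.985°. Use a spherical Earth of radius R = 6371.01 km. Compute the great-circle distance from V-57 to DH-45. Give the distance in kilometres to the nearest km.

9066 km

Δφ = 35.9330°,  Δλ = -82.9930°
a = sin²(Δφ/2) + cos φ₁ cos φ₂ sin²(Δλ/2) = 0.426389
c = 2·arcsin(√a) = 1.423038 rad = 81.5341°
d = R·c = 6371.01 × 1.423038 = 9066.2 km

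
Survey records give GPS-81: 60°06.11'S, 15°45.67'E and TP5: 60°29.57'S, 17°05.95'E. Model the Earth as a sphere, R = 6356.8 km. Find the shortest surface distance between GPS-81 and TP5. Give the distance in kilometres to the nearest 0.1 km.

85.4 km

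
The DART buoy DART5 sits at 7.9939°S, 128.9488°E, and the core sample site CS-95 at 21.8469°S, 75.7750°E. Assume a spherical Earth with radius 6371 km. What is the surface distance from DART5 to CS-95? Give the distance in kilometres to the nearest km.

5886 km

Δφ = -13.8530°,  Δλ = -53.1738°
a = sin²(Δφ/2) + cos φ₁ cos φ₂ sin²(Δλ/2) = 0.198656
c = 2·arcsin(√a) = 0.923932 rad = 52.9374°
d = R·c = 6371 × 0.923932 = 5886.4 km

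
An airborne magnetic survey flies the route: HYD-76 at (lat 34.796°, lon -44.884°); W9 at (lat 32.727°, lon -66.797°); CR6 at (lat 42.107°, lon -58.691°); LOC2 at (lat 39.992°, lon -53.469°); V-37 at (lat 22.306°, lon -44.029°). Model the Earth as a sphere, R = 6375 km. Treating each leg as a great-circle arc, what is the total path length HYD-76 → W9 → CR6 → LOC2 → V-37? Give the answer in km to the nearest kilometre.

5958 km

HYD-76→W9: c = 0.319360 rad, d = 2035.92 km
W9→CR6: c = 0.198348 rad, d = 1264.47 km
CR6→LOC2: c = 0.077998 rad, d = 497.24 km
LOC2→V-37: c = 0.338852 rad, d = 2160.18 km
Total = 2035.92 + 1264.47 + 497.24 + 2160.18 = 5957.80 km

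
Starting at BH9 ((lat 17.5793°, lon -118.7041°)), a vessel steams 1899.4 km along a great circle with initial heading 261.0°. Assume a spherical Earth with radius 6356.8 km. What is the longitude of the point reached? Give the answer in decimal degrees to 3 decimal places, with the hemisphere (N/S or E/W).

136.154°W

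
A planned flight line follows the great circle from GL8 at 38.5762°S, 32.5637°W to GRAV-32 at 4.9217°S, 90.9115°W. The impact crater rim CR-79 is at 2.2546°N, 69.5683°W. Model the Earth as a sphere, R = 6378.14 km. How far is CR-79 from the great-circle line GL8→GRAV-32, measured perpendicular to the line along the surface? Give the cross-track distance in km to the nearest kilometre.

δ₁₃ = central angle GL8→CR-79 = 0.928163 rad  (haversine)
θ₁₃ = bearing GL8→CR-79 = 311.299°,  θ₁₂ = bearing GL8→GRAV-32 = 286.978°
dₓₜ = R·arcsin(sin δ₁₃ · sin(θ₁₃ − θ₁₂)) = 6378.14·arcsin(0.80052·sin(24.321°)) = 2142.895 km
|dₓₜ| = 2142.895 km

2143 km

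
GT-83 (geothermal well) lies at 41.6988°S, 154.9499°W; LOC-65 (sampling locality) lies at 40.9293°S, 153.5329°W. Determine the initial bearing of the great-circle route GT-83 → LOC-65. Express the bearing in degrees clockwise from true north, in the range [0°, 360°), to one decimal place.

54.6°

Δλ = 1.4170°
y = sin Δλ · cos φ₂ = 0.018683
x = cos φ₁ sin φ₂ − sin φ₁ cos φ₂ cos Δλ = 0.013276
θ = atan2(y, x) = 54.6023° → 54.6023° (mod 360°)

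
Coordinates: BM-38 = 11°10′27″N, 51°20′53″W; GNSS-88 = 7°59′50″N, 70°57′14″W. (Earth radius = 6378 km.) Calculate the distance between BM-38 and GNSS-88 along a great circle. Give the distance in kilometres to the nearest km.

BM-38: φ = +11.17417°, λ = -51.34806°
GNSS-88: φ = +7.99722°, λ = -70.95389°
Δφ = -3.1769°,  Δλ = -19.6058°
a = sin²(Δφ/2) + cos φ₁ cos φ₂ sin²(Δλ/2) = 0.028931
c = 2·arcsin(√a) = 0.341842 rad = 19.5861°
d = R·c = 6378 × 0.341842 = 2180.3 km

2180 km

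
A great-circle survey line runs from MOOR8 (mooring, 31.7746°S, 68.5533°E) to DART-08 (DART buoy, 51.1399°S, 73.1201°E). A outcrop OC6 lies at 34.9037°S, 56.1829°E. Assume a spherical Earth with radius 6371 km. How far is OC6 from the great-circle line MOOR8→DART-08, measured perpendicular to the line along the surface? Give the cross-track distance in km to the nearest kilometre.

1175 km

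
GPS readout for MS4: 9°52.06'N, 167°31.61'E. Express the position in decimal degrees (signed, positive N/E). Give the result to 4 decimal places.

+9.8677°, +167.5268°

lat: 9.8677° N → +9.8677°
lon: 167.5268° E → +167.5268°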